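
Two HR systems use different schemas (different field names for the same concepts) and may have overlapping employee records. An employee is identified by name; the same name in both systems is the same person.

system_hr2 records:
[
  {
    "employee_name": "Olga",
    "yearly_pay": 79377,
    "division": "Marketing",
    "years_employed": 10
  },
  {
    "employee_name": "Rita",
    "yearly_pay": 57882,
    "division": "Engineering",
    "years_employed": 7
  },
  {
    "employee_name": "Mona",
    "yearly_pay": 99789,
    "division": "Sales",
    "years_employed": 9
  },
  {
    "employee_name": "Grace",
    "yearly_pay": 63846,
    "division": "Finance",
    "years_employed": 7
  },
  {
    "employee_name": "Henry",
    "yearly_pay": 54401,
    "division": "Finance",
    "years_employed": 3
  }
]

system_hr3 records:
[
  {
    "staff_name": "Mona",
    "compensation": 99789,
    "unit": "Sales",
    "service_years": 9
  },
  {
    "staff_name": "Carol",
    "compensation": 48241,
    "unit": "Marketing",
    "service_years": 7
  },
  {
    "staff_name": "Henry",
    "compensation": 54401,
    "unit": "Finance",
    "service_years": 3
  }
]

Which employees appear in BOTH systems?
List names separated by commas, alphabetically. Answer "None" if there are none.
Henry, Mona

Schema mapping: "employee_name" (system_hr2) = "staff_name" (system_hr3) = employee name

Names in system_hr2: ['Grace', 'Henry', 'Mona', 'Olga', 'Rita']
Names in system_hr3: ['Carol', 'Henry', 'Mona']

Intersection: ['Henry', 'Mona']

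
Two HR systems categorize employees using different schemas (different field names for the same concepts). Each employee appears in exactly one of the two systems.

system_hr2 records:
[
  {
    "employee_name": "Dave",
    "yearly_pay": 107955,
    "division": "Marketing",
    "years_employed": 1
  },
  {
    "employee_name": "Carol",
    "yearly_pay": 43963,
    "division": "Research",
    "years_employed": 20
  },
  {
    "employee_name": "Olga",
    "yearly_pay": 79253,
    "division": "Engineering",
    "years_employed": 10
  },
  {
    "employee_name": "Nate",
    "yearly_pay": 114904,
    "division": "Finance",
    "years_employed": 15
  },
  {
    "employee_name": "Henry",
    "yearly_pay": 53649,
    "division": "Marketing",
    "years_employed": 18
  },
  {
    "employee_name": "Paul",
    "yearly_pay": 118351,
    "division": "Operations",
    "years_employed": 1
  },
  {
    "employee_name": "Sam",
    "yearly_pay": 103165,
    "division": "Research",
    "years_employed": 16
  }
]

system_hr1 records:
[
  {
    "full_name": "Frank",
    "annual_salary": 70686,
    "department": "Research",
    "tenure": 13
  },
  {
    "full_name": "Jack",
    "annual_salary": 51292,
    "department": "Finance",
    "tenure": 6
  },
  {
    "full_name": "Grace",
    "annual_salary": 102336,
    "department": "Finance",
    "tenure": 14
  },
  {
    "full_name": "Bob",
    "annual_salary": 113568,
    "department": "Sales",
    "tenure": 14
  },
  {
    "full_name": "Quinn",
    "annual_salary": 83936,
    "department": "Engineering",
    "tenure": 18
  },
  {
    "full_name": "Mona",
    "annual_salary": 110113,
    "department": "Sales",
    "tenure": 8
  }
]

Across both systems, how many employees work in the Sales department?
2

Schema mapping: "division" (system_hr2) = "department" (system_hr1) = department

Sales employees in system_hr2: 0
Sales employees in system_hr1: 2

Total in Sales: 0 + 2 = 2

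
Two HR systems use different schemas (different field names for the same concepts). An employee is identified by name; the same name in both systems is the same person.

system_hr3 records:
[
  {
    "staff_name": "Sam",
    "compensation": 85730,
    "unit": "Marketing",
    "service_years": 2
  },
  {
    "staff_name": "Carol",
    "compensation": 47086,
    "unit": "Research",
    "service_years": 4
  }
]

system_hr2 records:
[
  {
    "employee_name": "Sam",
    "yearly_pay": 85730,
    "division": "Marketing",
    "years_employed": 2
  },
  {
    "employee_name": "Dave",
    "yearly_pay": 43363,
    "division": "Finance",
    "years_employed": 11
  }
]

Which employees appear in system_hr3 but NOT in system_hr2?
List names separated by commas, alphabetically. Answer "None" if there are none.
Carol

Schema mapping: "staff_name" (system_hr3) = "employee_name" (system_hr2) = employee name

Names in system_hr3: ['Carol', 'Sam']
Names in system_hr2: ['Dave', 'Sam']

In system_hr3 but not system_hr2: ['Carol']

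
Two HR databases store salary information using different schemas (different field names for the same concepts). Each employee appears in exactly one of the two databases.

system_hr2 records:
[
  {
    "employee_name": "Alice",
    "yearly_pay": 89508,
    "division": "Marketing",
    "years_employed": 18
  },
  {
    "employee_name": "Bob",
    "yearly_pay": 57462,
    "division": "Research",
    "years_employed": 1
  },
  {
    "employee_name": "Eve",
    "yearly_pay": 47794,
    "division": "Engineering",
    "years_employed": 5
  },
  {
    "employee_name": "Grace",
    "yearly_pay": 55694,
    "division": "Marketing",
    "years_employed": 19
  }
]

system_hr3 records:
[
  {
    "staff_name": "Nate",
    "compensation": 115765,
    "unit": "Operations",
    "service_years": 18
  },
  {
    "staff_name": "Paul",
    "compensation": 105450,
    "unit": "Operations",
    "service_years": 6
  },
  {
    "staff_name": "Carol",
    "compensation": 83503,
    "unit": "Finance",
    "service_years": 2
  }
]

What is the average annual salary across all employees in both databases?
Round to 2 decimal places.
79310.86

Schema mapping: "yearly_pay" (system_hr2) = "compensation" (system_hr3) = annual salary

All salaries: [89508, 57462, 47794, 55694, 115765, 105450, 83503]
Sum: 555176
Count: 7
Average: 555176 / 7 = 79310.86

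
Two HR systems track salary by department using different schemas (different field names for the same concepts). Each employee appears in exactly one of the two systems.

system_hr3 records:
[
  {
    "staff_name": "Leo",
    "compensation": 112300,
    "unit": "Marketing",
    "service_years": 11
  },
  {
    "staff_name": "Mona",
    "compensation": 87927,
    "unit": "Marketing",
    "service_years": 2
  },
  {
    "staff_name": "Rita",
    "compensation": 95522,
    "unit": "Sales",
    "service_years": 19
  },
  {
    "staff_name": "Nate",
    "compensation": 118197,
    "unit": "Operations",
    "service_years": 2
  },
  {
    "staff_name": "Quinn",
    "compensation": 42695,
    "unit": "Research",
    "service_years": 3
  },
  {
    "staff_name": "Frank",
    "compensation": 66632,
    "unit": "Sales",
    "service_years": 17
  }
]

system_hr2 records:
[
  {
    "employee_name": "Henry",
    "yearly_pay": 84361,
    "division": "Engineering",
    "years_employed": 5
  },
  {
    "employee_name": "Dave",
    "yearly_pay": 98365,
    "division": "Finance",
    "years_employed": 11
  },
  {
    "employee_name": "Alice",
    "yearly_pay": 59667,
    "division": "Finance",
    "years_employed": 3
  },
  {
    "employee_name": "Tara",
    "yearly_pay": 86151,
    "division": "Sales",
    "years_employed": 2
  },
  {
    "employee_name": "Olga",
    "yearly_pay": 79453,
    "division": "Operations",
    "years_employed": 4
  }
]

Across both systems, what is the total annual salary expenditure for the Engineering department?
84361

Schema mappings:
- "unit" (system_hr3) = "division" (system_hr2) = department
- "compensation" (system_hr3) = "yearly_pay" (system_hr2) = salary

Engineering salaries from system_hr3: 0
Engineering salaries from system_hr2: 84361

Total: 0 + 84361 = 84361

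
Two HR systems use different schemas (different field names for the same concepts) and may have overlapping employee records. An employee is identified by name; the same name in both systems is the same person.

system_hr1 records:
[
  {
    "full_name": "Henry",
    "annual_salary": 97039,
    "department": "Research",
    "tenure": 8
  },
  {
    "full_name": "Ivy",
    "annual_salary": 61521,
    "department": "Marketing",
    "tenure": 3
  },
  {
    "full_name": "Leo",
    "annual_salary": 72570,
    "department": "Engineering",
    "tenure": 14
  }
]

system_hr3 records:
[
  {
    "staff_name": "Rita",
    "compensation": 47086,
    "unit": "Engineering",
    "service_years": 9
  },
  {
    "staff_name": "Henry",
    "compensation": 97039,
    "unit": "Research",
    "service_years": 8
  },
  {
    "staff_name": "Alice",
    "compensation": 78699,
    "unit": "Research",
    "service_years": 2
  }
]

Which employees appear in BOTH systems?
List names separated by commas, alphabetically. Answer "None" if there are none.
Henry

Schema mapping: "full_name" (system_hr1) = "staff_name" (system_hr3) = employee name

Names in system_hr1: ['Henry', 'Ivy', 'Leo']
Names in system_hr3: ['Alice', 'Henry', 'Rita']

Intersection: ['Henry']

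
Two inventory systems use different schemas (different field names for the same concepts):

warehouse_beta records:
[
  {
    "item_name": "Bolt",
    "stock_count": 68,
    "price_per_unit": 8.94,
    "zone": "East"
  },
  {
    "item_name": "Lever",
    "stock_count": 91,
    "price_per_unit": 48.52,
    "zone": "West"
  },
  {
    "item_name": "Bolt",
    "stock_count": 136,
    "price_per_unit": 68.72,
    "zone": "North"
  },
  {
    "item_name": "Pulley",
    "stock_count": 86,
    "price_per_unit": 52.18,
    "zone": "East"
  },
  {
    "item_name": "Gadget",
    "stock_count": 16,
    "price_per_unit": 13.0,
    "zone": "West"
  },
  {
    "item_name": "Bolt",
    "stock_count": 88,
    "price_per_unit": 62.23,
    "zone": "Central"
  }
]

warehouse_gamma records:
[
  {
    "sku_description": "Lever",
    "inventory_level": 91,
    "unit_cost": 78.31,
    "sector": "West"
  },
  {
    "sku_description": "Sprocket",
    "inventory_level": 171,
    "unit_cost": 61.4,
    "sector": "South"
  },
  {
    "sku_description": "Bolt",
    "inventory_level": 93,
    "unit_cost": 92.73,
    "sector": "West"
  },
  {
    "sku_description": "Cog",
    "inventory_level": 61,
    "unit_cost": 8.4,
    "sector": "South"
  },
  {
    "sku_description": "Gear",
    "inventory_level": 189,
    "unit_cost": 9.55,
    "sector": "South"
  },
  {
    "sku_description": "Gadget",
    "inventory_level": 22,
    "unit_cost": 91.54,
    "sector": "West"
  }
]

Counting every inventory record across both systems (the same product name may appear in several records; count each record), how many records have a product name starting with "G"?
3

Schema mapping: "item_name" (warehouse_beta) = "sku_description" (warehouse_gamma) = product name

Records with product name starting with "G" in warehouse_beta: 1
Records with product name starting with "G" in warehouse_gamma: 2

Total: 1 + 2 = 3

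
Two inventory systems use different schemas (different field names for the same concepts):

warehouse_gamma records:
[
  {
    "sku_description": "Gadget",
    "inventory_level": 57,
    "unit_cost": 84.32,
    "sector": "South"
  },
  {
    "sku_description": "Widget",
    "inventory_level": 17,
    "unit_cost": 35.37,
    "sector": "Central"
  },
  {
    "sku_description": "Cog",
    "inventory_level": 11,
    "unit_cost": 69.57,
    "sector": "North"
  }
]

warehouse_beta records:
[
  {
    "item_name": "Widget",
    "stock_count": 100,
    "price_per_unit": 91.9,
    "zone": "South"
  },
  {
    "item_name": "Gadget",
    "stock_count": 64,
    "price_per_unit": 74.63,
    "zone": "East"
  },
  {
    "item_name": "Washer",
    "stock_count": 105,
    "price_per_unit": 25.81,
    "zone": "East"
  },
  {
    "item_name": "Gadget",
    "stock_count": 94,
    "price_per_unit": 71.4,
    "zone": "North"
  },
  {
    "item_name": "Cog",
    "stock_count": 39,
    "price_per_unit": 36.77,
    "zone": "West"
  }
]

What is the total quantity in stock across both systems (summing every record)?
487

To reconcile these schemas, identify the field holding the quantity in stock in each system:
1. In warehouse_gamma it is "inventory_level"
2. In warehouse_beta it is "stock_count"

From warehouse_gamma: 57 + 17 + 11 = 85
From warehouse_beta: 100 + 64 + 105 + 94 + 39 = 402

Total: 85 + 402 = 487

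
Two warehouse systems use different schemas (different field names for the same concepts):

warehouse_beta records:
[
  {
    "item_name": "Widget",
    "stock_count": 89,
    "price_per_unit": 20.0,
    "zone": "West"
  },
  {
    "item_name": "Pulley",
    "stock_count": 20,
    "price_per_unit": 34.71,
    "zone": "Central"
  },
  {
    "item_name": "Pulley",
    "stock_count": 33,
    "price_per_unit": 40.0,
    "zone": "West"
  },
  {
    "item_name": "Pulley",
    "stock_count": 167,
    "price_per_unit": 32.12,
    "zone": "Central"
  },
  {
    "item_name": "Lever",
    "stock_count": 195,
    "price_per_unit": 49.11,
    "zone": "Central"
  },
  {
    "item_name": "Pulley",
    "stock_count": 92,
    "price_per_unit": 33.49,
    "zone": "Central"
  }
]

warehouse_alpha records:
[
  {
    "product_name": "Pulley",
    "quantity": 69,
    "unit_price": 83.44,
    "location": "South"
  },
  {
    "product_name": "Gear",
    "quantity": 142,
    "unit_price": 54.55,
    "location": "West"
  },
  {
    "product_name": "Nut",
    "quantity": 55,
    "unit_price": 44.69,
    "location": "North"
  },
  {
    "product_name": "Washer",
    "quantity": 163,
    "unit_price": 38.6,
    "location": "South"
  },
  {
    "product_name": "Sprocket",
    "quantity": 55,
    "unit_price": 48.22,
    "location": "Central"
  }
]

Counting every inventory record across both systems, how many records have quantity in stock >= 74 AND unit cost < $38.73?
4

Schema mappings:
- "stock_count" (warehouse_beta) = "quantity" (warehouse_alpha) = quantity
- "price_per_unit" (warehouse_beta) = "unit_price" (warehouse_alpha) = unit cost

Records meeting both conditions in warehouse_beta: 3
Records meeting both conditions in warehouse_alpha: 1

Total: 3 + 1 = 4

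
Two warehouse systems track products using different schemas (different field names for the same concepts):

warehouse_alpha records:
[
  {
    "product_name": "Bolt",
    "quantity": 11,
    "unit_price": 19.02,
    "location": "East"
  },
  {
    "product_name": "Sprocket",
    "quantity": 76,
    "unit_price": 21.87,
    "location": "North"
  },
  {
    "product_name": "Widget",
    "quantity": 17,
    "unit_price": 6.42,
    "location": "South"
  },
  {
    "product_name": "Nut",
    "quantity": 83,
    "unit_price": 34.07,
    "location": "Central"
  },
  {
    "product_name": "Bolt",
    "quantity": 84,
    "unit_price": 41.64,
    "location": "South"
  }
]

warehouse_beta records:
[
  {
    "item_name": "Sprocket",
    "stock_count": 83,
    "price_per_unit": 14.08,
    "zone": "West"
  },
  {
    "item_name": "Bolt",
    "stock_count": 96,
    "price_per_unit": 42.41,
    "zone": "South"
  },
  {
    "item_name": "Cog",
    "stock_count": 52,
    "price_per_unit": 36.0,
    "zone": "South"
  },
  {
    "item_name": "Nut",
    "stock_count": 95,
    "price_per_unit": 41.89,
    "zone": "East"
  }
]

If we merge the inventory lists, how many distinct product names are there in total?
5

Schema mapping: "product_name" (warehouse_alpha) = "item_name" (warehouse_beta) = product name

Products in warehouse_alpha: ['Bolt', 'Nut', 'Sprocket', 'Widget']
Products in warehouse_beta: ['Bolt', 'Cog', 'Nut', 'Sprocket']

Union (unique products): ['Bolt', 'Cog', 'Nut', 'Sprocket', 'Widget']
Count: 5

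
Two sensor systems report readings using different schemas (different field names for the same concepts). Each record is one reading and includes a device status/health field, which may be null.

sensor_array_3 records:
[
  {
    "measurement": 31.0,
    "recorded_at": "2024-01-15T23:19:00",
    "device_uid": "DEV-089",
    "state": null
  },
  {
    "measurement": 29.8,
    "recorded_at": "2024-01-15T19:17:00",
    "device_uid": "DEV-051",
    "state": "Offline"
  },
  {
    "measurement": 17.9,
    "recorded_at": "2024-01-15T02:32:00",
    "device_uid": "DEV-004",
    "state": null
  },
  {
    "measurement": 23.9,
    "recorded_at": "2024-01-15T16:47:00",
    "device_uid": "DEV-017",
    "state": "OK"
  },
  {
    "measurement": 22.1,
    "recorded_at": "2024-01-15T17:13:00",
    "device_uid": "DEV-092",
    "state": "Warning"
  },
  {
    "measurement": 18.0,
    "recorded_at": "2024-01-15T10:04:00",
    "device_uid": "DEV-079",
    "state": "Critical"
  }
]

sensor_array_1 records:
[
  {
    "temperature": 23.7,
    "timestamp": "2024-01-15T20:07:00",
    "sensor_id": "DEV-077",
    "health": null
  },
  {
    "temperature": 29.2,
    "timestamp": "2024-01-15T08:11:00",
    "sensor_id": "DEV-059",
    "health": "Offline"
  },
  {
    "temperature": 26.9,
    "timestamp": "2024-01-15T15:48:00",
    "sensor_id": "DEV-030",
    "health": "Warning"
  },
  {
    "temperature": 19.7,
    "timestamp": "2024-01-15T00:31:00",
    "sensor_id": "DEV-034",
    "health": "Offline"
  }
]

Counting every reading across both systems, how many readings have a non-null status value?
7

Schema mapping: "state" (sensor_array_3) = "health" (sensor_array_1) = status

Non-null in sensor_array_3: 4
Non-null in sensor_array_1: 3

Total non-null: 4 + 3 = 7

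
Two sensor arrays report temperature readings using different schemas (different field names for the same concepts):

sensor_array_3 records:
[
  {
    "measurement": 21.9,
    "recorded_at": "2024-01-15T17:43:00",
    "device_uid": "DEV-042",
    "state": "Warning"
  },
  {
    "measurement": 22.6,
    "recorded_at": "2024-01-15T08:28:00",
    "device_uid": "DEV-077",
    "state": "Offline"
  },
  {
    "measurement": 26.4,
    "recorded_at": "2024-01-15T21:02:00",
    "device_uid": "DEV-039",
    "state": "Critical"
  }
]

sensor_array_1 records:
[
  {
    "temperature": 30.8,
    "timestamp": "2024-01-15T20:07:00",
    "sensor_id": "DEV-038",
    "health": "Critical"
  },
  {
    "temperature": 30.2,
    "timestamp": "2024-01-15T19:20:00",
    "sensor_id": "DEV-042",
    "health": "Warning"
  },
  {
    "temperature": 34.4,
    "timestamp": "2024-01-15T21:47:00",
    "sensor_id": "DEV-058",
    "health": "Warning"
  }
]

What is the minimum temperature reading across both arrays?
21.9

Schema mapping: "measurement" (sensor_array_3) = "temperature" (sensor_array_1) = temperature reading

Minimum in sensor_array_3: 21.9
Minimum in sensor_array_1: 30.2

Overall minimum: min(21.9, 30.2) = 21.9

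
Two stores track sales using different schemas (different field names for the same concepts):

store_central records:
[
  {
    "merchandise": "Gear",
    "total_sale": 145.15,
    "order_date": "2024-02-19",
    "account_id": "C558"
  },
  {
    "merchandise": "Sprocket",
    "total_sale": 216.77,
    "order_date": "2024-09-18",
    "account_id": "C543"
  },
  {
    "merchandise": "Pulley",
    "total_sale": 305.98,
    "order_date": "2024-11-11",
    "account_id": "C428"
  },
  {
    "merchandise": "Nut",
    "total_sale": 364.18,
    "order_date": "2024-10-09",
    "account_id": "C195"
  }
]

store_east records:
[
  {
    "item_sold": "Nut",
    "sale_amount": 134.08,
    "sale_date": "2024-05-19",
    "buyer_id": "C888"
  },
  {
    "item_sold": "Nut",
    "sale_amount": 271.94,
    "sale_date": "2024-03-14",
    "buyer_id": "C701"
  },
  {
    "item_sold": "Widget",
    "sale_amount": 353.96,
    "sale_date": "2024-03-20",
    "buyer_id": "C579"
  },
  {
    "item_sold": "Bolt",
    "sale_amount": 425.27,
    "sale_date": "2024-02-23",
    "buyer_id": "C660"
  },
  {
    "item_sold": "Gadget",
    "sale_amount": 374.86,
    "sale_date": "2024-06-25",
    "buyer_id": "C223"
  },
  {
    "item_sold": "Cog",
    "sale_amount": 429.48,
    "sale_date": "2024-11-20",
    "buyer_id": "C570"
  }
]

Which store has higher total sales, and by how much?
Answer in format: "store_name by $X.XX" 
store_east by $957.51

Schema mapping: "total_sale" (store_central) = "sale_amount" (store_east) = sale amount

Total for store_central: 1032.08
Total for store_east: 1989.59

Difference: |1032.08 - 1989.59| = 957.51
store_east has higher sales by $957.51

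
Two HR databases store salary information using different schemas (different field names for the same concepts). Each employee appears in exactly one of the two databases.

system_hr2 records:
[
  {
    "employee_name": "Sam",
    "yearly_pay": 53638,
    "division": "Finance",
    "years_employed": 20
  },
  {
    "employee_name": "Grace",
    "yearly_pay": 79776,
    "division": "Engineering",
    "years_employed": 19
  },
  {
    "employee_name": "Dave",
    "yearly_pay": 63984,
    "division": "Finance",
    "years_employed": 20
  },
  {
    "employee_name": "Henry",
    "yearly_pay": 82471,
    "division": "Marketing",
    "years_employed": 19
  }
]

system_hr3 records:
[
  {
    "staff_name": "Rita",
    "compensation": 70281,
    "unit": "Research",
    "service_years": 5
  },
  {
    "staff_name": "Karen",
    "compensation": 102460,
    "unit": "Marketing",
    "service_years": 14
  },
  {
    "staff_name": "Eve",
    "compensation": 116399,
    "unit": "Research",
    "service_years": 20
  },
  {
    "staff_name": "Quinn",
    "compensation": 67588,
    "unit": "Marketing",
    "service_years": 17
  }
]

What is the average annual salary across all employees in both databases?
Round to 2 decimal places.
79574.63

Schema mapping: "yearly_pay" (system_hr2) = "compensation" (system_hr3) = annual salary

All salaries: [53638, 79776, 63984, 82471, 70281, 102460, 116399, 67588]
Sum: 636597
Count: 8
Average: 636597 / 8 = 79574.63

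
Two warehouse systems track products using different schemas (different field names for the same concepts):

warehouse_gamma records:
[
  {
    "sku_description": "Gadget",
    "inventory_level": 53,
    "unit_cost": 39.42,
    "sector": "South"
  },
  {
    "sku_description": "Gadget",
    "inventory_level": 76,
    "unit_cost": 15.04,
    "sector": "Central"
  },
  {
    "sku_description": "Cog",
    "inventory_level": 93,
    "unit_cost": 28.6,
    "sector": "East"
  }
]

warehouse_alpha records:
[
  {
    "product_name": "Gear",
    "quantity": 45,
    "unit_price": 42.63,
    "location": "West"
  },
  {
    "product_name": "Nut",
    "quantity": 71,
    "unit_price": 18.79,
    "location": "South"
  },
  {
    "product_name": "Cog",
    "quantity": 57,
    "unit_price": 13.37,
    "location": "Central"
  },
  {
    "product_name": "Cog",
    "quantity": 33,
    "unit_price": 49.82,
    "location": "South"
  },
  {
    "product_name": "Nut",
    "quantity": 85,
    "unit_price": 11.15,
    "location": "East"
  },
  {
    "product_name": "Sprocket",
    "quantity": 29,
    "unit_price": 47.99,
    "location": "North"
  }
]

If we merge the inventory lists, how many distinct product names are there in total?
5

Schema mapping: "sku_description" (warehouse_gamma) = "product_name" (warehouse_alpha) = product name

Products in warehouse_gamma: ['Cog', 'Gadget']
Products in warehouse_alpha: ['Cog', 'Gear', 'Nut', 'Sprocket']

Union (unique products): ['Cog', 'Gadget', 'Gear', 'Nut', 'Sprocket']
Count: 5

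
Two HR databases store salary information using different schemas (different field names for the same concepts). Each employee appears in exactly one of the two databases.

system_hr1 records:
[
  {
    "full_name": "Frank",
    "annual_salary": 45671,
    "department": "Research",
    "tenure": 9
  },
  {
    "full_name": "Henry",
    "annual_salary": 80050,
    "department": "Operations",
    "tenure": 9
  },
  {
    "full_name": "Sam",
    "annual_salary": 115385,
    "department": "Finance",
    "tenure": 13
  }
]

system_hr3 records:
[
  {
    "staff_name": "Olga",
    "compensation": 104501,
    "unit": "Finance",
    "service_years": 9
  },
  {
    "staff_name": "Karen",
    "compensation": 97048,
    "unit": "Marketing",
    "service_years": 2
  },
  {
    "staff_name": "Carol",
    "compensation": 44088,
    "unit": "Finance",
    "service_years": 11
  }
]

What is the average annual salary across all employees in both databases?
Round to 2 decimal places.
81123.83

Schema mapping: "annual_salary" (system_hr1) = "compensation" (system_hr3) = annual salary

All salaries: [45671, 80050, 115385, 104501, 97048, 44088]
Sum: 486743
Count: 6
Average: 486743 / 6 = 81123.83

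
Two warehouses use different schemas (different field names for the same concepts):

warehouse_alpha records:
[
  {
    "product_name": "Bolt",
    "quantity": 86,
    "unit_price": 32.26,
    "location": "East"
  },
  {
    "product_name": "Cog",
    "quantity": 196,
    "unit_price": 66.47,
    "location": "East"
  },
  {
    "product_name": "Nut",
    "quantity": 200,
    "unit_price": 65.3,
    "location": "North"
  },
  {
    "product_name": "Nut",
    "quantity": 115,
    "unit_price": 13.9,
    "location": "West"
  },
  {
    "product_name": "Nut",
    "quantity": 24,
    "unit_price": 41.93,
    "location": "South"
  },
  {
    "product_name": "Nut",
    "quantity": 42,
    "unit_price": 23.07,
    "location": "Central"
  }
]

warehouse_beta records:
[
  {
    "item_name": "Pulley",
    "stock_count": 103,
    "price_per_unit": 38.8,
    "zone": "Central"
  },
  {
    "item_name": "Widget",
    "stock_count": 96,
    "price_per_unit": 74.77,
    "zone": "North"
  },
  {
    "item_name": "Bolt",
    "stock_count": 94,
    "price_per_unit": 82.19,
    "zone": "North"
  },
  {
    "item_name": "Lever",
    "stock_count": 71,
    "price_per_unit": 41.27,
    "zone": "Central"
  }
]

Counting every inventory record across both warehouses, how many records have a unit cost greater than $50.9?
4

Schema mapping: "unit_price" (warehouse_alpha) = "price_per_unit" (warehouse_beta) = unit cost

Records > $50.9 in warehouse_alpha: 2
Records > $50.9 in warehouse_beta: 2

Total count: 2 + 2 = 4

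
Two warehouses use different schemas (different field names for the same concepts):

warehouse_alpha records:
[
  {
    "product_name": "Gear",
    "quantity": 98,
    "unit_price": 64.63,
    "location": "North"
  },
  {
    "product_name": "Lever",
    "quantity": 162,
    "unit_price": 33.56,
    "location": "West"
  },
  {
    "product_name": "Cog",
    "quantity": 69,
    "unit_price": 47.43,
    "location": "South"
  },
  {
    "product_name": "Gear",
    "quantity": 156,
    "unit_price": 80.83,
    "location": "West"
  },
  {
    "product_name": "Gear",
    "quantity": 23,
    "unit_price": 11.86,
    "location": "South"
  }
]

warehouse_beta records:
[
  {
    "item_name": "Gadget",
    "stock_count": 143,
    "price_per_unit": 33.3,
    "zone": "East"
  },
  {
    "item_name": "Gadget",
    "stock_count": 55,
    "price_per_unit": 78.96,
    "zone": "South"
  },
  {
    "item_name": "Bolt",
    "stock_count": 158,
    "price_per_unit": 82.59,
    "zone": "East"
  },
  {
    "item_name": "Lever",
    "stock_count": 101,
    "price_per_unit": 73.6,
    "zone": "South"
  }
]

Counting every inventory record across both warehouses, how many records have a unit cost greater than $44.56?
6

Schema mapping: "unit_price" (warehouse_alpha) = "price_per_unit" (warehouse_beta) = unit cost

Records > $44.56 in warehouse_alpha: 3
Records > $44.56 in warehouse_beta: 3

Total count: 3 + 3 = 6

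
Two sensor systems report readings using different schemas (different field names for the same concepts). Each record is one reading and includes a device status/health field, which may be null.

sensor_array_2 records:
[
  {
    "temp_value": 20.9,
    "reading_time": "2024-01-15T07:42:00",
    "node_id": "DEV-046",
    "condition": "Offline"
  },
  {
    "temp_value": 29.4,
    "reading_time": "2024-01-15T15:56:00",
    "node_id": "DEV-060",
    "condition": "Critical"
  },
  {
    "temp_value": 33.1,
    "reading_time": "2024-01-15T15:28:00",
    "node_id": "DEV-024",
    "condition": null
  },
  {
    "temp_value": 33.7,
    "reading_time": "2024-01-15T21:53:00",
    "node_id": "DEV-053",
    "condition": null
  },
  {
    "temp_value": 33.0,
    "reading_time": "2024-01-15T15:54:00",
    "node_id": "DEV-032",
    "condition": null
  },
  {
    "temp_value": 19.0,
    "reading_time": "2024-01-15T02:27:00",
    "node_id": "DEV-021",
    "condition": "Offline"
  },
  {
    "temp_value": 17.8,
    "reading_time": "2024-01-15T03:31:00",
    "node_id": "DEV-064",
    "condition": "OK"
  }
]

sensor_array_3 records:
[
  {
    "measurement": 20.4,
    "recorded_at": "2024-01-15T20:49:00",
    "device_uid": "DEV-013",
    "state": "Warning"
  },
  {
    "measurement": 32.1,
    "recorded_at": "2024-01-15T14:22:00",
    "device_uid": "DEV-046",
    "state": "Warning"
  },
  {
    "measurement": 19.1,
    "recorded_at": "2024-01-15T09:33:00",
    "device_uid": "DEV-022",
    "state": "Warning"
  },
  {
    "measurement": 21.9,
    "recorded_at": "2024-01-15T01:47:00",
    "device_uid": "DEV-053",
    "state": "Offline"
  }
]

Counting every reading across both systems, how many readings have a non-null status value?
8

Schema mapping: "condition" (sensor_array_2) = "state" (sensor_array_3) = status

Non-null in sensor_array_2: 4
Non-null in sensor_array_3: 4

Total non-null: 4 + 4 = 8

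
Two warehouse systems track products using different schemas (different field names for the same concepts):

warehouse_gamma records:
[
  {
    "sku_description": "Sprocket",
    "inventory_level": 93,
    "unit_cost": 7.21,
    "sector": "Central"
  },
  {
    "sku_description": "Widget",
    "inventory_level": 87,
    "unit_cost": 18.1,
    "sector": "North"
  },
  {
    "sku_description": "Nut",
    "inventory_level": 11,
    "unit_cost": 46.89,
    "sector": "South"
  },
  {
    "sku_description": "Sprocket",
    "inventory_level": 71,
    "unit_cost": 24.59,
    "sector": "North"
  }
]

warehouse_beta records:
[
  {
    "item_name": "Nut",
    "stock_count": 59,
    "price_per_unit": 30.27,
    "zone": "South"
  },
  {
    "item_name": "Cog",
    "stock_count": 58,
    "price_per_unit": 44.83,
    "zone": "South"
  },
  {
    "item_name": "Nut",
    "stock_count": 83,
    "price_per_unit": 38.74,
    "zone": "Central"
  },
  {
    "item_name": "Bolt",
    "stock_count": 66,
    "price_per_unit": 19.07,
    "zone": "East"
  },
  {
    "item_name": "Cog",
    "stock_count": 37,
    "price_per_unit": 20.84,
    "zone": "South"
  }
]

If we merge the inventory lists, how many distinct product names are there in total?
5

Schema mapping: "sku_description" (warehouse_gamma) = "item_name" (warehouse_beta) = product name

Products in warehouse_gamma: ['Nut', 'Sprocket', 'Widget']
Products in warehouse_beta: ['Bolt', 'Cog', 'Nut']

Union (unique products): ['Bolt', 'Cog', 'Nut', 'Sprocket', 'Widget']
Count: 5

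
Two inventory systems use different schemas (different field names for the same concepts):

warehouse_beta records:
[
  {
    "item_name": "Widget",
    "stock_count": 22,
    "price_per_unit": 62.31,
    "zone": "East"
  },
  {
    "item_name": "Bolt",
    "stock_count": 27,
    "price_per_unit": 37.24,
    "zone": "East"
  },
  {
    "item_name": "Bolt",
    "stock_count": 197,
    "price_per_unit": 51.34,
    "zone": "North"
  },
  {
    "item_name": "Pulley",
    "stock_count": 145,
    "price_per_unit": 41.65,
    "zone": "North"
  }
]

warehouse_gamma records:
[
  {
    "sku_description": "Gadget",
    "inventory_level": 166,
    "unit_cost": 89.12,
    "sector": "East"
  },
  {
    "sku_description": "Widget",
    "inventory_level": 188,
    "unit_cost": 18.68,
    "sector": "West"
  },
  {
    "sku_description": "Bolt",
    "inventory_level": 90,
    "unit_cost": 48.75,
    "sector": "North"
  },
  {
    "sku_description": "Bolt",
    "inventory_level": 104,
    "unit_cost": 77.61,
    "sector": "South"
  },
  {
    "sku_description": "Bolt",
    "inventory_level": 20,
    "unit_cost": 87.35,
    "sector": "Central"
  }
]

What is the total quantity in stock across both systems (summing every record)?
959

To reconcile these schemas, identify the field holding the quantity in stock in each system:
1. In warehouse_beta it is "stock_count"
2. In warehouse_gamma it is "inventory_level"

From warehouse_beta: 22 + 27 + 197 + 145 = 391
From warehouse_gamma: 166 + 188 + 90 + 104 + 20 = 568

Total: 391 + 568 = 959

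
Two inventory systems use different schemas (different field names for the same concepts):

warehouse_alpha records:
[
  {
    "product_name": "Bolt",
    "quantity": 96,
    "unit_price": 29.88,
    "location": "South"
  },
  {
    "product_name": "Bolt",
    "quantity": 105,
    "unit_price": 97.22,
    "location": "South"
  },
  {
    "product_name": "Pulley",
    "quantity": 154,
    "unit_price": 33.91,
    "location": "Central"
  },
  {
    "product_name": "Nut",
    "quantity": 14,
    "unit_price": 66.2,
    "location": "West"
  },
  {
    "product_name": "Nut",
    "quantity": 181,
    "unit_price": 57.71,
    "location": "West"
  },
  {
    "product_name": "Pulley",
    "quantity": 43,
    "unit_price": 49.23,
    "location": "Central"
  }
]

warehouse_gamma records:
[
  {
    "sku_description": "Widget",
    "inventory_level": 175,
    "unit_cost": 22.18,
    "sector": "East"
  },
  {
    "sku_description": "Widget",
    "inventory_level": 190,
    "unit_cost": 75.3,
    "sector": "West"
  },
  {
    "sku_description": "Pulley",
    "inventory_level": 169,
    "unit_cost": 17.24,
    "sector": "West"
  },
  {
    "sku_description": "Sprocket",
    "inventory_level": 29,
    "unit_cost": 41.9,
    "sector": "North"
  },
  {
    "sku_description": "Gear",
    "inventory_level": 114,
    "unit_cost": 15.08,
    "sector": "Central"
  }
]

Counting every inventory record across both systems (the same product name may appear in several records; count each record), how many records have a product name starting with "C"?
0

Schema mapping: "product_name" (warehouse_alpha) = "sku_description" (warehouse_gamma) = product name

Records with product name starting with "C" in warehouse_alpha: 0
Records with product name starting with "C" in warehouse_gamma: 0

Total: 0 + 0 = 0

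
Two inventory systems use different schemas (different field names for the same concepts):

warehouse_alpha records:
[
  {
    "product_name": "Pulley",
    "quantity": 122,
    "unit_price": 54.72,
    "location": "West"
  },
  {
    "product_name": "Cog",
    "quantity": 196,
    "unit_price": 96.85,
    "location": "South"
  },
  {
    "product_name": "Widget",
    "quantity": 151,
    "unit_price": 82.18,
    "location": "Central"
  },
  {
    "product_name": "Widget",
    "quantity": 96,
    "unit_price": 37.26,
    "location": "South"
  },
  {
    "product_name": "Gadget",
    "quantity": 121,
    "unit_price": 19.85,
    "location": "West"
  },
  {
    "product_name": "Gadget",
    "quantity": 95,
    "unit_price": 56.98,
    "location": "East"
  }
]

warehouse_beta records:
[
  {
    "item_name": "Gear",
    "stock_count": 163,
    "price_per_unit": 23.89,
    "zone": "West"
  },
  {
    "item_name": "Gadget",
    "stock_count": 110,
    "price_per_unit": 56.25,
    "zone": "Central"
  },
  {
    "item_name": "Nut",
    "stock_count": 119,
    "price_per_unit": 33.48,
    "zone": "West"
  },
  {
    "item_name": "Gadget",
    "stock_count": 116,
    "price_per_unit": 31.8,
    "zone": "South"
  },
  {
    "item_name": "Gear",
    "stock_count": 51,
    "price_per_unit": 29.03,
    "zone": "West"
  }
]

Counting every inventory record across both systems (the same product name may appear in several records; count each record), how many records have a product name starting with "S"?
0

Schema mapping: "product_name" (warehouse_alpha) = "item_name" (warehouse_beta) = product name

Records with product name starting with "S" in warehouse_alpha: 0
Records with product name starting with "S" in warehouse_beta: 0

Total: 0 + 0 = 0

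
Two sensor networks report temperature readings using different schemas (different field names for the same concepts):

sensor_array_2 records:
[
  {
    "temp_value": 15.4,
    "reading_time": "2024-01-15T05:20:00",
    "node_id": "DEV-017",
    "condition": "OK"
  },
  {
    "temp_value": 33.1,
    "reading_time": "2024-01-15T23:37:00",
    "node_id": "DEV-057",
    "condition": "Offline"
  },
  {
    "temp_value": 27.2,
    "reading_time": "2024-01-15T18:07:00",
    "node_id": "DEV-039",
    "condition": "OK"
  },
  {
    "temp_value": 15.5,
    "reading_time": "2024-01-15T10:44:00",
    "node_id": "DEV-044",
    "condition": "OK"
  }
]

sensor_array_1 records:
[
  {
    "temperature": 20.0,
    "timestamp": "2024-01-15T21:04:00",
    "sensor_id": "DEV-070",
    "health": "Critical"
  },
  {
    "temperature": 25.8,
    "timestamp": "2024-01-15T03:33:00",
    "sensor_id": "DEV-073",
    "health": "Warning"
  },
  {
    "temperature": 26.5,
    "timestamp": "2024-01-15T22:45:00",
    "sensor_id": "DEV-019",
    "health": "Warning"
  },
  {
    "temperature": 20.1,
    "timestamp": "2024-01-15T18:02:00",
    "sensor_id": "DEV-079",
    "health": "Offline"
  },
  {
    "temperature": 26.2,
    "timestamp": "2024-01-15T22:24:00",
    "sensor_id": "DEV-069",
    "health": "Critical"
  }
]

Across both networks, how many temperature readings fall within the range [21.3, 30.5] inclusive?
4

Schema mapping: "temp_value" (sensor_array_2) = "temperature" (sensor_array_1) = temperature

Readings in [21.3, 30.5] from sensor_array_2: 1
Readings in [21.3, 30.5] from sensor_array_1: 3

Total count: 1 + 3 = 4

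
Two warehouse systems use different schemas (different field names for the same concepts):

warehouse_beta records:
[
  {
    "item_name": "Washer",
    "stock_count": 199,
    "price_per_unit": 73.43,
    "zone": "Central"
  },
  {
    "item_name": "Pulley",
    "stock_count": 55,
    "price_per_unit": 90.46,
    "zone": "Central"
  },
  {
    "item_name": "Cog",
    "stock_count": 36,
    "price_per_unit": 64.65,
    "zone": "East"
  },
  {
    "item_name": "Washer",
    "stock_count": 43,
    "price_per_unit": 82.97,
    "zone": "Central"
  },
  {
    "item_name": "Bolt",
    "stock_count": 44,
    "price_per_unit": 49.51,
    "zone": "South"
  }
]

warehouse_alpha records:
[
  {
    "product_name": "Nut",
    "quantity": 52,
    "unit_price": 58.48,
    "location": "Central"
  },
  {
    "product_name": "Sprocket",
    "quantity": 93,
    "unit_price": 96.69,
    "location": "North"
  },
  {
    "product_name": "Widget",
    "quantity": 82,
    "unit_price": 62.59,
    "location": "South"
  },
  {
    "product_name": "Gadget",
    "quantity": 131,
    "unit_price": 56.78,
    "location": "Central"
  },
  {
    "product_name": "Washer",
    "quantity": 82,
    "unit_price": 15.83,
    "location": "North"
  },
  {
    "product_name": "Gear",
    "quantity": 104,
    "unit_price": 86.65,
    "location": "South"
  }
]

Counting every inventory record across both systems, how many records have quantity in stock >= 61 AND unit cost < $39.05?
1

Schema mappings:
- "stock_count" (warehouse_beta) = "quantity" (warehouse_alpha) = quantity
- "price_per_unit" (warehouse_beta) = "unit_price" (warehouse_alpha) = unit cost

Records meeting both conditions in warehouse_beta: 0
Records meeting both conditions in warehouse_alpha: 1

Total: 0 + 1 = 1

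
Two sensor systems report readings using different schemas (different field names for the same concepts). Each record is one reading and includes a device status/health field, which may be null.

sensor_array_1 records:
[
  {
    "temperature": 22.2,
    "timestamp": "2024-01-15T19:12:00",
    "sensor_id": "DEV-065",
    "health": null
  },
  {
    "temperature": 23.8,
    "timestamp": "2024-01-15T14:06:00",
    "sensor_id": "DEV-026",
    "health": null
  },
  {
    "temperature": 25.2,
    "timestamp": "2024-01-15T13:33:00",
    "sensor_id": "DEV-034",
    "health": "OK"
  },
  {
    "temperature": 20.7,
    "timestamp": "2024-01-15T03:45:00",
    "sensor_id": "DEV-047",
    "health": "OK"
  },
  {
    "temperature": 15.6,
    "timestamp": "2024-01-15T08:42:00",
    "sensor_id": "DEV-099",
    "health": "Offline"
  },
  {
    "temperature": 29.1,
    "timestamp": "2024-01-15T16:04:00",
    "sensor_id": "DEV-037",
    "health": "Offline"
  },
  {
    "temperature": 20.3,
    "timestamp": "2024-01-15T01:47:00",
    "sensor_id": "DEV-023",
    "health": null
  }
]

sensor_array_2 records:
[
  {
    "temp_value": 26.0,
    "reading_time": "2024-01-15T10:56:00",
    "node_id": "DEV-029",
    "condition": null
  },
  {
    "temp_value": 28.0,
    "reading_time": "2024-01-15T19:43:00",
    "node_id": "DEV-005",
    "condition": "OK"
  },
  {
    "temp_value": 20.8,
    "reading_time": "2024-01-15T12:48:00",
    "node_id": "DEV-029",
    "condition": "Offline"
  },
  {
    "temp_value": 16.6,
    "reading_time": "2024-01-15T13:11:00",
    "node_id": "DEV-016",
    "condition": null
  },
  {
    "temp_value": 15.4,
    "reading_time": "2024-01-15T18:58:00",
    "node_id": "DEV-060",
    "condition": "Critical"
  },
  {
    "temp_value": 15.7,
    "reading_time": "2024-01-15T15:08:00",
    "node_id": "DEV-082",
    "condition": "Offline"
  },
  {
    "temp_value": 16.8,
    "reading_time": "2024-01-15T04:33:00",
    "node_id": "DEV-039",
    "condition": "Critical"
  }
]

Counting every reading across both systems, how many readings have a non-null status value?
9

Schema mapping: "health" (sensor_array_1) = "condition" (sensor_array_2) = status

Non-null in sensor_array_1: 4
Non-null in sensor_array_2: 5

Total non-null: 4 + 5 = 9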